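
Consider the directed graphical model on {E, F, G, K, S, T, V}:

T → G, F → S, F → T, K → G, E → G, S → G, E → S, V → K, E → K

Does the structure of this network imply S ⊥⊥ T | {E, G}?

We examine all 4 paths between S and T:
  1. S ← E → K → G ← T — E:fork[blocks]; K:chain[open]; G:collider[open] ⇒ blocked
  2. S ← E → G ← T — E:fork[blocks]; G:collider[open] ⇒ blocked
  3. S ← F → T — F:fork[open] ⇒ active
  4. S → G ← T — G:collider[open] ⇒ active
At least one path is unblocked, so d-separation fails.

No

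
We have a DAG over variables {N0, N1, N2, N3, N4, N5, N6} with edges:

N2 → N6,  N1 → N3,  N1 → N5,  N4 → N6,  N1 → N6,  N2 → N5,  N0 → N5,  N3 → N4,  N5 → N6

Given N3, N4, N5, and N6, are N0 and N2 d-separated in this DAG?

No

Enumerating the 4 paths from N0 to N2 and testing each for blocking by {N3, N4, N5, N6}:
Path 1: N0 → N5 ← N2
  N5 is a collider and N5 is conditioned on, which opens it — no node blocks this path, so it is active.
Path 2: N0 → N5 ← N1 → N3 → N4 → N6 ← N2
  N3 is a chain here and N3 is conditioned on, so the path is blocked at N3.
Path 3: N0 → N5 ← N1 → N6 ← N2
  N5 is a collider and N5 is conditioned on, which opens it; N1 is a fork and N1 is not conditioned on; N6 is a collider and N6 is conditioned on, which opens it — no node blocks this path, so it is active.
Path 4: N0 → N5 → N6 ← N2
  N5 is a chain here and N5 is conditioned on, so the path is blocked at N5.
Because an active path exists, N0 and N2 are not d-separated.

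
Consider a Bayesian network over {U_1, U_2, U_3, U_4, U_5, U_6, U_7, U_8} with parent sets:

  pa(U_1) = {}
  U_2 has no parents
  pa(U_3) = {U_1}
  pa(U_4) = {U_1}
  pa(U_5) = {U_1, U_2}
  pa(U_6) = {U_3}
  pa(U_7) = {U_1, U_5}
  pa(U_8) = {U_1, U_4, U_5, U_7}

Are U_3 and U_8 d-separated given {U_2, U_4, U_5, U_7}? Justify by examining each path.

We examine all 6 paths between U_3 and U_8:
Path 1: U_3 ← U_1 → U_8
  U_1 is a fork and U_1 is not conditioned on — no node blocks this path, so it is active.
Path 2: U_3 ← U_1 → U_7 → U_8
  U_7 is a chain here and U_7 is conditioned on, so the path is blocked at U_7.
Path 3: U_3 ← U_1 → U_7 ← U_5 → U_8
  U_5 is a fork here and U_5 is conditioned on, so the path is blocked at U_5.
Path 4: U_3 ← U_1 → U_5 → U_8
  U_5 is a chain here and U_5 is conditioned on, so the path is blocked at U_5.
Path 5: U_3 ← U_1 → U_5 → U_7 → U_8
  U_5 is a chain here and U_5 is conditioned on, so the path is blocked at U_5.
Path 6: U_3 ← U_1 → U_4 → U_8
  U_4 is a chain here and U_4 is conditioned on, so the path is blocked at U_4.
Because an active path exists, U_3 and U_8 are not d-separated.

No — U_3 and U_8 are not d-separated given {U_2, U_4, U_5, U_7}.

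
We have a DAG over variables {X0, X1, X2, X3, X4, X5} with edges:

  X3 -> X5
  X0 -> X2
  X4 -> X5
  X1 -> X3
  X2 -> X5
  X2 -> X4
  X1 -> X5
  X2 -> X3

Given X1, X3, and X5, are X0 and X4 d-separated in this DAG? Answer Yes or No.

No

4 paths connect X0 and X4; each must be blocked for d-separation to hold:
Path 1: X0 → X2 → X5 ← X4
  X2 is a chain and X2 is not conditioned on; X5 is a collider and X5 is conditioned on, which opens it — no node blocks this path, so it is active.
Path 2: X0 → X2 → X4
  X2 is a chain and X2 is not conditioned on — no node blocks this path, so it is active.
Path 3: X0 → X2 → X3 ← X1 → X5 ← X4
  X1 is a fork here and X1 is conditioned on, so the path is blocked at X1.
Path 4: X0 → X2 → X3 → X5 ← X4
  X3 is a chain here and X3 is conditioned on, so the path is blocked at X3.
Since the path X0 → X2 → X5 ← X4 is active, X0 and X4 are not d-separated given {X1, X3, X5}.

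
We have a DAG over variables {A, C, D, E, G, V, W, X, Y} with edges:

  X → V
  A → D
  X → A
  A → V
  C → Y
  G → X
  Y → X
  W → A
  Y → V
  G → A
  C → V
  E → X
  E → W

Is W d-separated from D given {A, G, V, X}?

Enumerating the 6 paths from W to D and testing each for blocking by {A, G, V, X}:
  1. W ← E → X → V ← A → D — E:fork[open]; X:chain[blocks]; V:collider[open]; A:fork[blocks] ⇒ blocked
  2. W ← E → X ← G → A → D — E:fork[open]; X:collider[open]; G:fork[blocks]; A:chain[blocks] ⇒ blocked
  3. W ← E → X ← Y → V ← A → D — E:fork[open]; X:collider[open]; Y:fork[open]; V:collider[open]; A:fork[blocks] ⇒ blocked
  4. W ← E → X ← Y ← C → V ← A → D — E:fork[open]; X:collider[open]; Y:chain[open]; C:fork[open]; V:collider[open]; A:fork[blocks] ⇒ blocked
  5. W ← E → X → A → D — E:fork[open]; X:chain[blocks]; A:chain[blocks] ⇒ blocked
  6. W → A → D — A:chain[blocks] ⇒ blocked
Since every path is blocked, d-separation holds.

Yes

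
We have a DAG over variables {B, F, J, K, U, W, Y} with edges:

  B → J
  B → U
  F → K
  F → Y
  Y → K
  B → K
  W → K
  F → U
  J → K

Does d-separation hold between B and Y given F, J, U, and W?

6 paths connect B and Y; each must be blocked for d-separation to hold:
  1. B → K ← F → Y — K:collider[blocks]; F:fork[blocks] ⇒ blocked
  2. B → K ← Y — K:collider[blocks] ⇒ blocked
  3. B → J → K ← F → Y — J:chain[blocks]; K:collider[blocks]; F:fork[blocks] ⇒ blocked
  4. B → J → K ← Y — J:chain[blocks]; K:collider[blocks] ⇒ blocked
  5. B → U ← F → K ← Y — U:collider[open]; F:fork[blocks]; K:collider[blocks] ⇒ blocked
  6. B → U ← F → Y — U:collider[open]; F:fork[blocks] ⇒ blocked
Every path is blocked, so B and Y are d-separated given {F, J, U, W}.

Yes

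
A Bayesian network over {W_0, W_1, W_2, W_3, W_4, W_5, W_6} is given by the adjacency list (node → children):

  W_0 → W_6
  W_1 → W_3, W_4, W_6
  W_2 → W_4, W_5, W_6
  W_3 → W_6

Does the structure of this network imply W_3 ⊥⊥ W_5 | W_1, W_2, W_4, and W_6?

Yes

We examine all 4 paths between W_3 and W_5:
  1. W_3 → W_6 ← W_2 → W_5 — W_6:collider[open]; W_2:fork[blocks] ⇒ blocked
  2. W_3 → W_6 ← W_1 → W_4 ← W_2 → W_5 — W_6:collider[open]; W_1:fork[blocks]; W_4:collider[open]; W_2:fork[blocks] ⇒ blocked
  3. W_3 ← W_1 → W_6 ← W_2 → W_5 — W_1:fork[blocks]; W_6:collider[open]; W_2:fork[blocks] ⇒ blocked
  4. W_3 ← W_1 → W_4 ← W_2 → W_5 — W_1:fork[blocks]; W_4:collider[open]; W_2:fork[blocks] ⇒ blocked
Every path is blocked, so W_3 and W_5 are d-separated given {W_1, W_2, W_4, W_6}.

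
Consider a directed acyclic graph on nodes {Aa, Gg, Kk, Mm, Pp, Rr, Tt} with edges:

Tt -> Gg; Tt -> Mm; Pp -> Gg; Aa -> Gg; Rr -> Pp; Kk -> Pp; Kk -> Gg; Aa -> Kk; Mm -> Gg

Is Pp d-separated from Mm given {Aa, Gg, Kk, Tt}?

We examine all 6 paths between Pp and Mm:
  1. Pp → Gg ← Tt → Mm — Gg:collider[open]; Tt:fork[blocks] ⇒ blocked
  2. Pp → Gg ← Mm — Gg:collider[open] ⇒ active
  3. Pp ← Kk → Gg ← Tt → Mm — Kk:fork[blocks]; Gg:collider[open]; Tt:fork[blocks] ⇒ blocked
  4. Pp ← Kk → Gg ← Mm — Kk:fork[blocks]; Gg:collider[open] ⇒ blocked
  5. Pp ← Kk ← Aa → Gg ← Tt → Mm — Kk:chain[blocks]; Aa:fork[blocks]; Gg:collider[open]; Tt:fork[blocks] ⇒ blocked
  6. Pp ← Kk ← Aa → Gg ← Mm — Kk:chain[blocks]; Aa:fork[blocks]; Gg:collider[open] ⇒ blocked
Because an active path exists, Pp and Mm are not d-separated.

No — Pp and Mm are not d-separated given {Aa, Gg, Kk, Tt}.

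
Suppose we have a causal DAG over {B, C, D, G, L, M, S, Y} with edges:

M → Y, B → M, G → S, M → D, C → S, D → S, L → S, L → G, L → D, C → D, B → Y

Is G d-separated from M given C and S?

No

We examine all 6 paths between G and M:
  1. G → S ← D ← M — S:collider[open]; D:chain[open] ⇒ active
  2. G → S ← C → D ← M — S:collider[open]; C:fork[blocks]; D:collider[open] ⇒ blocked
  3. G → S ← L → D ← M — S:collider[open]; L:fork[open]; D:collider[open] ⇒ active
  4. G ← L → D ← M — L:fork[open]; D:collider[open] ⇒ active
  5. G ← L → S ← D ← M — L:fork[open]; S:collider[open]; D:chain[open] ⇒ active
  6. G ← L → S ← C → D ← M — L:fork[open]; S:collider[open]; C:fork[blocks]; D:collider[open] ⇒ blocked
Because an active path exists, G and M are not d-separated.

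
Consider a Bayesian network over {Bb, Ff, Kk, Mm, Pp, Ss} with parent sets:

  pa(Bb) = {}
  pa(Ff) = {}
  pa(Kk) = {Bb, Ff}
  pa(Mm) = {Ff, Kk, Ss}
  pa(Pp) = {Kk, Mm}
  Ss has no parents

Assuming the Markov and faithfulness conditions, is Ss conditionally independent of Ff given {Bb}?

There are 3 undirected paths between Ss and Ff; checking each against the conditioning set {Bb}:
Path 1: Ss → Mm → Pp ← Kk ← Ff
  Pp is a collider here and neither Pp nor any of its descendants is conditioned on, so the collider stays closed — the path is blocked at Pp.
Path 2: Ss → Mm ← Kk ← Ff
  Mm is a collider here and neither Mm nor any of its descendants is conditioned on, so the collider stays closed — the path is blocked at Mm.
Path 3: Ss → Mm ← Ff
  Mm is a collider here and neither Mm nor any of its descendants is conditioned on, so the collider stays closed — the path is blocked at Mm.
All paths are blocked; Ss ⊥ Ff | {Bb} holds.

Yes — Ss and Ff are d-separated given {Bb}.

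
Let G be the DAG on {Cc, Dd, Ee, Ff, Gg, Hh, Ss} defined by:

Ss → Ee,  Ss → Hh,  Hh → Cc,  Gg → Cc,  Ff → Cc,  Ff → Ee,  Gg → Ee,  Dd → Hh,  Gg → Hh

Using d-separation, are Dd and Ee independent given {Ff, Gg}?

There are 5 undirected paths between Dd and Ee; checking each against the conditioning set {Ff, Gg}:
Path 1: Dd → Hh → Cc ← Gg → Ee
  Cc is a collider here and neither Cc nor any of its descendants is conditioned on, so the collider stays closed — the path is blocked at Cc.
Path 2: Dd → Hh → Cc ← Ff → Ee
  Cc is a collider here and neither Cc nor any of its descendants is conditioned on, so the collider stays closed — the path is blocked at Cc.
Path 3: Dd → Hh ← Ss → Ee
  Hh is a collider here and neither Hh nor any of its descendants is conditioned on, so the collider stays closed — the path is blocked at Hh.
Path 4: Dd → Hh ← Gg → Ee
  Hh is a collider here and neither Hh nor any of its descendants is conditioned on, so the collider stays closed — the path is blocked at Hh.
Path 5: Dd → Hh ← Gg → Cc ← Ff → Ee
  Hh is a collider here and neither Hh nor any of its descendants is conditioned on, so the collider stays closed — the path is blocked at Hh.
Since every path is blocked, d-separation holds.

Yes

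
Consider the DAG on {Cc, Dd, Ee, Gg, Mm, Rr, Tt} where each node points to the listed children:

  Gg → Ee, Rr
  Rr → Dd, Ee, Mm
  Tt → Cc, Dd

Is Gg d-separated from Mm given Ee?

We examine all 2 paths between Gg and Mm:
Path 1: Gg → Rr → Mm
  Rr is a chain and Rr is not conditioned on — no node blocks this path, so it is active.
Path 2: Gg → Ee ← Rr → Mm
  Ee is a collider and Ee is conditioned on, which opens it; Rr is a fork and Rr is not conditioned on — no node blocks this path, so it is active.
At least one path is unblocked, so d-separation fails.

No — Gg and Mm are not d-separated given {Ee}.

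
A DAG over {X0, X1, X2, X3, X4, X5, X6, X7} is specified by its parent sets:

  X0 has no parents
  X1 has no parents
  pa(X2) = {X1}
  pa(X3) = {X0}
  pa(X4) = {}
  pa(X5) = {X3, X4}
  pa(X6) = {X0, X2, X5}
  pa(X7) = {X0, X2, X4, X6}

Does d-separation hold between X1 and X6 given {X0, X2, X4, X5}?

6 paths connect X1 and X6; each must be blocked for d-separation to hold:
Path 1: X1 → X2 → X7 ← X4 → X5 ← X3 ← X0 → X6
  X2 is a chain here and X2 is conditioned on, so the path is blocked at X2.
Path 2: X1 → X2 → X7 ← X4 → X5 → X6
  X2 is a chain here and X2 is conditioned on, so the path is blocked at X2.
Path 3: X1 → X2 → X7 ← X0 → X3 → X5 → X6
  X2 is a chain here and X2 is conditioned on, so the path is blocked at X2.
Path 4: X1 → X2 → X7 ← X0 → X6
  X2 is a chain here and X2 is conditioned on, so the path is blocked at X2.
Path 5: X1 → X2 → X7 ← X6
  X2 is a chain here and X2 is conditioned on, so the path is blocked at X2.
Path 6: X1 → X2 → X6
  X2 is a chain here and X2 is conditioned on, so the path is blocked at X2.
All paths are blocked; X1 ⊥ X6 | {X0, X2, X4, X5} holds.

Yes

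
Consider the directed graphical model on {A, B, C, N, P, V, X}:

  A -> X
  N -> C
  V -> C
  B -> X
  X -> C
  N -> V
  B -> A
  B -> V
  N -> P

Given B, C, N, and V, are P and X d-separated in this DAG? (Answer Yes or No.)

Yes

6 paths connect P and X; each must be blocked for d-separation to hold:
Path 1: P ← N → V ← B → X
  N is a fork here and N is conditioned on, so the path is blocked at N.
Path 2: P ← N → V ← B → A → X
  N is a fork here and N is conditioned on, so the path is blocked at N.
Path 3: P ← N → V → C ← X
  N is a fork here and N is conditioned on, so the path is blocked at N.
Path 4: P ← N → C ← X
  N is a fork here and N is conditioned on, so the path is blocked at N.
Path 5: P ← N → C ← V ← B → X
  N is a fork here and N is conditioned on, so the path is blocked at N.
Path 6: P ← N → C ← V ← B → A → X
  N is a fork here and N is conditioned on, so the path is blocked at N.
Since every path is blocked, d-separation holds.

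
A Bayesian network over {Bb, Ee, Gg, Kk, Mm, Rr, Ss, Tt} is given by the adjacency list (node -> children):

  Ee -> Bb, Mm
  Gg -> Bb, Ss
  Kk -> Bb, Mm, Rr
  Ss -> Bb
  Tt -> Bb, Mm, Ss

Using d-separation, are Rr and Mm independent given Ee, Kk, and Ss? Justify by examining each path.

Enumerating the 5 paths from Rr to Mm and testing each for blocking by {Ee, Kk, Ss}:
Path 1: Rr ← Kk → Bb ← Ss ← Tt → Mm
  Kk is a fork here and Kk is conditioned on, so the path is blocked at Kk.
Path 2: Rr ← Kk → Bb ← Tt → Mm
  Kk is a fork here and Kk is conditioned on, so the path is blocked at Kk.
Path 3: Rr ← Kk → Bb ← Gg → Ss ← Tt → Mm
  Kk is a fork here and Kk is conditioned on, so the path is blocked at Kk.
Path 4: Rr ← Kk → Bb ← Ee → Mm
  Kk is a fork here and Kk is conditioned on, so the path is blocked at Kk.
Path 5: Rr ← Kk → Mm
  Kk is a fork here and Kk is conditioned on, so the path is blocked at Kk.
Every path is blocked, so Rr and Mm are d-separated given {Ee, Kk, Ss}.

Yes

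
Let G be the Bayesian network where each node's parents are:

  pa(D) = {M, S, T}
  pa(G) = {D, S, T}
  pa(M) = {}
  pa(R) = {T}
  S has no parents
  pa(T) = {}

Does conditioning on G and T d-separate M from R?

Yes

We examine all 3 paths between M and R:
  1. M → D → G ← T → R — D:chain[open]; G:collider[open]; T:fork[blocks] ⇒ blocked
  2. M → D ← T → R — D:collider[open]; T:fork[blocks] ⇒ blocked
  3. M → D ← S → G ← T → R — D:collider[open]; S:fork[open]; G:collider[open]; T:fork[blocks] ⇒ blocked
All paths are blocked; M ⊥ R | {G, T} holds.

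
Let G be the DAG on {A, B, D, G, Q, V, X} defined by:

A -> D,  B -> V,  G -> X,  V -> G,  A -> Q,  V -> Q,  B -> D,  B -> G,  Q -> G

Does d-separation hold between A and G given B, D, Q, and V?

Yes

6 paths connect A and G; each must be blocked for d-separation to hold:
Path 1: A → D ← B → G
  B is a fork here and B is conditioned on, so the path is blocked at B.
Path 2: A → D ← B → V → G
  B is a fork here and B is conditioned on, so the path is blocked at B.
Path 3: A → D ← B → V → Q → G
  B is a fork here and B is conditioned on, so the path is blocked at B.
Path 4: A → Q → G
  Q is a chain here and Q is conditioned on, so the path is blocked at Q.
Path 5: A → Q ← V → G
  V is a fork here and V is conditioned on, so the path is blocked at V.
Path 6: A → Q ← V ← B → G
  V is a chain here and V is conditioned on, so the path is blocked at V.
Since every path is blocked, d-separation holds.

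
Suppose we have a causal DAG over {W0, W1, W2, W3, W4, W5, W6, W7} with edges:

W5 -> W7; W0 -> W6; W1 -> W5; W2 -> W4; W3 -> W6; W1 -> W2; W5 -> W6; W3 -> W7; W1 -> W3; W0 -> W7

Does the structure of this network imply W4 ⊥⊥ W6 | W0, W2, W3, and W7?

6 paths connect W4 and W6; each must be blocked for d-separation to hold:
Path 1: W4 ← W2 ← W1 → W3 → W7 ← W0 → W6
  W2 is a chain here and W2 is conditioned on, so the path is blocked at W2.
Path 2: W4 ← W2 ← W1 → W3 → W7 ← W5 → W6
  W2 is a chain here and W2 is conditioned on, so the path is blocked at W2.
Path 3: W4 ← W2 ← W1 → W3 → W6
  W2 is a chain here and W2 is conditioned on, so the path is blocked at W2.
Path 4: W4 ← W2 ← W1 → W5 → W7 ← W3 → W6
  W2 is a chain here and W2 is conditioned on, so the path is blocked at W2.
Path 5: W4 ← W2 ← W1 → W5 → W7 ← W0 → W6
  W2 is a chain here and W2 is conditioned on, so the path is blocked at W2.
Path 6: W4 ← W2 ← W1 → W5 → W6
  W2 is a chain here and W2 is conditioned on, so the path is blocked at W2.
Every path is blocked, so W4 and W6 are d-separated given {W0, W2, W3, W7}.

Yes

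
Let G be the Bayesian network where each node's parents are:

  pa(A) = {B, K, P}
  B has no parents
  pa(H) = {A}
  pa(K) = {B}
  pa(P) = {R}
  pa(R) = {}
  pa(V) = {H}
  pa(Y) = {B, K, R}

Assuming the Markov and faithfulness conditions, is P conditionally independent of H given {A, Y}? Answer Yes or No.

We examine all 5 paths between P and H:
Path 1: P → A → H
  A is a chain here and A is conditioned on, so the path is blocked at A.
Path 2: P ← R → Y ← B → K → A → H
  A is a chain here and A is conditioned on, so the path is blocked at A.
Path 3: P ← R → Y ← B → A → H
  A is a chain here and A is conditioned on, so the path is blocked at A.
Path 4: P ← R → Y ← K ← B → A → H
  A is a chain here and A is conditioned on, so the path is blocked at A.
Path 5: P ← R → Y ← K → A → H
  A is a chain here and A is conditioned on, so the path is blocked at A.
Since every path is blocked, d-separation holds.

Yes — P and H are d-separated given {A, Y}.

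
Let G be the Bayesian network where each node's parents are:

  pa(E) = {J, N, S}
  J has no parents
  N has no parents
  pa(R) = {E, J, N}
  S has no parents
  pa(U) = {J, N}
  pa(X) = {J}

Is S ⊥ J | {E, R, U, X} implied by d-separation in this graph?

No

5 paths connect S and J; each must be blocked for d-separation to hold:
Path 1: S → E ← J
  E is a collider and E is conditioned on, which opens it — no node blocks this path, so it is active.
Path 2: S → E ← N → U ← J
  E is a collider and E is conditioned on, which opens it; N is a fork and N is not conditioned on; U is a collider and U is conditioned on, which opens it — no node blocks this path, so it is active.
Path 3: S → E ← N → R ← J
  E is a collider and E is conditioned on, which opens it; N is a fork and N is not conditioned on; R is a collider and R is conditioned on, which opens it — no node blocks this path, so it is active.
Path 4: S → E → R ← J
  E is a chain here and E is conditioned on, so the path is blocked at E.
Path 5: S → E → R ← N → U ← J
  E is a chain here and E is conditioned on, so the path is blocked at E.
Since the path S → E ← J is active, S and J are not d-separated given {E, R, U, X}.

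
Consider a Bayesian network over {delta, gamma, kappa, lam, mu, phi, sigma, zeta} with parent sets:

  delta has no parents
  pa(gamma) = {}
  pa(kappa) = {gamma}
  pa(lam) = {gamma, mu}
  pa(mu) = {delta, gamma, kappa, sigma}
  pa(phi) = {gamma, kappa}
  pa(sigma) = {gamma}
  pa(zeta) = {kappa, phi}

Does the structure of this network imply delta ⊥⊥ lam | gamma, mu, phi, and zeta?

There are 6 undirected paths between delta and lam; checking each against the conditioning set {gamma, mu, phi, zeta}:
  1. delta → mu ← kappa → zeta ← phi ← gamma → lam — mu:collider[open]; kappa:fork[open]; zeta:collider[open]; phi:chain[blocks]; gamma:fork[blocks] ⇒ blocked
  2. delta → mu ← kappa → phi ← gamma → lam — mu:collider[open]; kappa:fork[open]; phi:collider[open]; gamma:fork[blocks] ⇒ blocked
  3. delta → mu ← kappa ← gamma → lam — mu:collider[open]; kappa:chain[open]; gamma:fork[blocks] ⇒ blocked
  4. delta → mu → lam — mu:chain[blocks] ⇒ blocked
  5. delta → mu ← sigma ← gamma → lam — mu:collider[open]; sigma:chain[open]; gamma:fork[blocks] ⇒ blocked
  6. delta → mu ← gamma → lam — mu:collider[open]; gamma:fork[blocks] ⇒ blocked
All paths are blocked; delta ⊥ lam | {gamma, mu, phi, zeta} holds.

Yes — delta and lam are d-separated given {gamma, mu, phi, zeta}.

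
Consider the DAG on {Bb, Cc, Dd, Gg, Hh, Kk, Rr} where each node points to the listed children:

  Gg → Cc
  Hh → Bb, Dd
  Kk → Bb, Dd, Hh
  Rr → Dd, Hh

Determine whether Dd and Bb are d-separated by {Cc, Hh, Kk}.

Yes

There are 6 undirected paths between Dd and Bb; checking each against the conditioning set {Cc, Hh, Kk}:
Path 1: Dd ← Kk → Bb
  Kk is a fork here and Kk is conditioned on, so the path is blocked at Kk.
Path 2: Dd ← Kk → Hh → Bb
  Kk is a fork here and Kk is conditioned on, so the path is blocked at Kk.
Path 3: Dd ← Hh → Bb
  Hh is a fork here and Hh is conditioned on, so the path is blocked at Hh.
Path 4: Dd ← Hh ← Kk → Bb
  Hh is a chain here and Hh is conditioned on, so the path is blocked at Hh.
Path 5: Dd ← Rr → Hh → Bb
  Hh is a chain here and Hh is conditioned on, so the path is blocked at Hh.
Path 6: Dd ← Rr → Hh ← Kk → Bb
  Kk is a fork here and Kk is conditioned on, so the path is blocked at Kk.
Since every path is blocked, d-separation holds.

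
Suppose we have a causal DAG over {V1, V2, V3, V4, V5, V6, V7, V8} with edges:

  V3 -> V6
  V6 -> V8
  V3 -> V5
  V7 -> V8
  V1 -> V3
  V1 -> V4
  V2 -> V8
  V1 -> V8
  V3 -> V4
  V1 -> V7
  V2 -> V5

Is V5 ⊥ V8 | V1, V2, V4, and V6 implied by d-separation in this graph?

Enumerating the 6 paths from V5 to V8 and testing each for blocking by {V1, V2, V4, V6}:
Path 1: V5 ← V3 ← V1 → V7 → V8
  V1 is a fork here and V1 is conditioned on, so the path is blocked at V1.
Path 2: V5 ← V3 ← V1 → V8
  V1 is a fork here and V1 is conditioned on, so the path is blocked at V1.
Path 3: V5 ← V3 → V6 → V8
  V6 is a chain here and V6 is conditioned on, so the path is blocked at V6.
Path 4: V5 ← V3 → V4 ← V1 → V7 → V8
  V1 is a fork here and V1 is conditioned on, so the path is blocked at V1.
Path 5: V5 ← V3 → V4 ← V1 → V8
  V1 is a fork here and V1 is conditioned on, so the path is blocked at V1.
Path 6: V5 ← V2 → V8
  V2 is a fork here and V2 is conditioned on, so the path is blocked at V2.
All paths are blocked; V5 ⊥ V8 | {V1, V2, V4, V6} holds.

Yes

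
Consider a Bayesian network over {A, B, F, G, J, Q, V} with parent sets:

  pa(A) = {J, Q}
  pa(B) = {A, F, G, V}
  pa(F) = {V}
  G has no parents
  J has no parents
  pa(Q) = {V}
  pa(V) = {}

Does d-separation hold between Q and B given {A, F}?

No

There are 3 undirected paths between Q and B; checking each against the conditioning set {A, F}:
Path 1: Q ← V → B
  V is a fork and V is not conditioned on — no node blocks this path, so it is active.
Path 2: Q ← V → F → B
  F is a chain here and F is conditioned on, so the path is blocked at F.
Path 3: Q → A → B
  A is a chain here and A is conditioned on, so the path is blocked at A.
Since the path Q ← V → B is active, Q and B are not d-separated given {A, F}.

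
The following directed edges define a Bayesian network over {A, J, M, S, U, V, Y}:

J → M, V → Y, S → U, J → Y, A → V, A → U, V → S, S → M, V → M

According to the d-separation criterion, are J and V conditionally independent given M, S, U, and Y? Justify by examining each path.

No

4 paths connect J and V; each must be blocked for d-separation to hold:
  1. J → M ← S → U ← A → V — M:collider[open]; S:fork[blocks]; U:collider[open]; A:fork[open] ⇒ blocked
  2. J → M ← S ← V — M:collider[open]; S:chain[blocks] ⇒ blocked
  3. J → M ← V — M:collider[open] ⇒ active
  4. J → Y ← V — Y:collider[open] ⇒ active
At least one path is unblocked, so d-separation fails.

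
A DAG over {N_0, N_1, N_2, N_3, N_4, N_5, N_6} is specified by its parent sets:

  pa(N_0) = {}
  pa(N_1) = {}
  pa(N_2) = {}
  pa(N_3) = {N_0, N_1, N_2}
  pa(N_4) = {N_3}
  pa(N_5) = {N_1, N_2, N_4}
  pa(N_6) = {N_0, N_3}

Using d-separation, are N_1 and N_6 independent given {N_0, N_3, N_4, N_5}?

Yes

Enumerating the 6 paths from N_1 to N_6 and testing each for blocking by {N_0, N_3, N_4, N_5}:
  1. N_1 → N_5 ← N_4 ← N_3 ← N_0 → N_6 — N_5:collider[open]; N_4:chain[blocks]; N_3:chain[blocks]; N_0:fork[blocks] ⇒ blocked
  2. N_1 → N_5 ← N_4 ← N_3 → N_6 — N_5:collider[open]; N_4:chain[blocks]; N_3:fork[blocks] ⇒ blocked
  3. N_1 → N_5 ← N_2 → N_3 ← N_0 → N_6 — N_5:collider[open]; N_2:fork[open]; N_3:collider[open]; N_0:fork[blocks] ⇒ blocked
  4. N_1 → N_5 ← N_2 → N_3 → N_6 — N_5:collider[open]; N_2:fork[open]; N_3:chain[blocks] ⇒ blocked
  5. N_1 → N_3 ← N_0 → N_6 — N_3:collider[open]; N_0:fork[blocks] ⇒ blocked
  6. N_1 → N_3 → N_6 — N_3:chain[blocks] ⇒ blocked
Every path is blocked, so N_1 and N_6 are d-separated given {N_0, N_3, N_4, N_5}.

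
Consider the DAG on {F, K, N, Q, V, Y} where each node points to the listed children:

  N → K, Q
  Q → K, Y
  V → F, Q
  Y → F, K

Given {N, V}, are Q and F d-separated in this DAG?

No

4 paths connect Q and F; each must be blocked for d-separation to hold:
Path 1: Q → K ← Y → F
  K is a collider here and neither K nor any of its descendants is conditioned on, so the collider stays closed — the path is blocked at K.
Path 2: Q → Y → F
  Y is a chain and Y is not conditioned on — no node blocks this path, so it is active.
Path 3: Q ← N → K ← Y → F
  N is a fork here and N is conditioned on, so the path is blocked at N.
Path 4: Q ← V → F
  V is a fork here and V is conditioned on, so the path is blocked at V.
Because an active path exists, Q and F are not d-separated.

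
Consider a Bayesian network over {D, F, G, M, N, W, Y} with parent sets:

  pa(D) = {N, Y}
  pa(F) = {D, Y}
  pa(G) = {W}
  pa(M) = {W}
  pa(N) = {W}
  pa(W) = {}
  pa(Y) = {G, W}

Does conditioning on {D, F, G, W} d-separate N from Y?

Enumerating the 4 paths from N to Y and testing each for blocking by {D, F, G, W}:
  1. N → D ← Y — D:collider[open] ⇒ active
  2. N → D → F ← Y — D:chain[blocks]; F:collider[open] ⇒ blocked
  3. N ← W → Y — W:fork[blocks] ⇒ blocked
  4. N ← W → G → Y — W:fork[blocks]; G:chain[blocks] ⇒ blocked
Since the path N → D ← Y is active, N and Y are not d-separated given {D, F, G, W}.

No — N and Y are not d-separated given {D, F, G, W}.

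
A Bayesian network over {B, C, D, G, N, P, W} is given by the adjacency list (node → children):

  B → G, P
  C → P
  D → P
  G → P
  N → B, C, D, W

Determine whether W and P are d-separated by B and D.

We examine all 4 paths between W and P:
  1. W ← N → D → P — N:fork[open]; D:chain[blocks] ⇒ blocked
  2. W ← N → C → P — N:fork[open]; C:chain[open] ⇒ active
  3. W ← N → B → P — N:fork[open]; B:chain[blocks] ⇒ blocked
  4. W ← N → B → G → P — N:fork[open]; B:chain[blocks]; G:chain[open] ⇒ blocked
At least one path is unblocked, so d-separation fails.

No — W and P are not d-separated given {B, D}.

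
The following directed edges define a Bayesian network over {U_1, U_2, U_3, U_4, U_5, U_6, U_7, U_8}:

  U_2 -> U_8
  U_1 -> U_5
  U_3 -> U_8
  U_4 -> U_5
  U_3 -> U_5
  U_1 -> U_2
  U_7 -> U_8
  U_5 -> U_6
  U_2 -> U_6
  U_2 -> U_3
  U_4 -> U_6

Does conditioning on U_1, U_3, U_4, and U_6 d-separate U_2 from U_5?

We examine all 5 paths between U_2 and U_5:
Path 1: U_2 → U_8 ← U_3 → U_5
  U_8 is a collider here and neither U_8 nor any of its descendants is conditioned on, so the collider stays closed — the path is blocked at U_8.
Path 2: U_2 ← U_1 → U_5
  U_1 is a fork here and U_1 is conditioned on, so the path is blocked at U_1.
Path 3: U_2 → U_6 ← U_4 → U_5
  U_4 is a fork here and U_4 is conditioned on, so the path is blocked at U_4.
Path 4: U_2 → U_6 ← U_5
  U_6 is a collider and U_6 is conditioned on, which opens it — no node blocks this path, so it is active.
Path 5: U_2 → U_3 → U_5
  U_3 is a chain here and U_3 is conditioned on, so the path is blocked at U_3.
Because an active path exists, U_2 and U_5 are not d-separated.

No — U_2 and U_5 are not d-separated given {U_1, U_3, U_4, U_6}.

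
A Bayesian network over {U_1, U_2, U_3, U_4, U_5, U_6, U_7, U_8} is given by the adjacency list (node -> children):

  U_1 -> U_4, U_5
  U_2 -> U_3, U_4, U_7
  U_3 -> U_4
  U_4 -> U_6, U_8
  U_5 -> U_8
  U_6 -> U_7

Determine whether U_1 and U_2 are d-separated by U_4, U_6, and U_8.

There are 6 undirected paths between U_1 and U_2; checking each against the conditioning set {U_4, U_6, U_8}:
  1. U_1 → U_5 → U_8 ← U_4 → U_6 → U_7 ← U_2 — U_5:chain[open]; U_8:collider[open]; U_4:fork[blocks]; U_6:chain[blocks]; U_7:collider[blocks] ⇒ blocked
  2. U_1 → U_5 → U_8 ← U_4 ← U_2 — U_5:chain[open]; U_8:collider[open]; U_4:chain[blocks] ⇒ blocked
  3. U_1 → U_5 → U_8 ← U_4 ← U_3 ← U_2 — U_5:chain[open]; U_8:collider[open]; U_4:chain[blocks]; U_3:chain[open] ⇒ blocked
  4. U_1 → U_4 → U_6 → U_7 ← U_2 — U_4:chain[blocks]; U_6:chain[blocks]; U_7:collider[blocks] ⇒ blocked
  5. U_1 → U_4 ← U_2 — U_4:collider[open] ⇒ active
  6. U_1 → U_4 ← U_3 ← U_2 — U_4:collider[open]; U_3:chain[open] ⇒ active
Because an active path exists, U_1 and U_2 are not d-separated.

No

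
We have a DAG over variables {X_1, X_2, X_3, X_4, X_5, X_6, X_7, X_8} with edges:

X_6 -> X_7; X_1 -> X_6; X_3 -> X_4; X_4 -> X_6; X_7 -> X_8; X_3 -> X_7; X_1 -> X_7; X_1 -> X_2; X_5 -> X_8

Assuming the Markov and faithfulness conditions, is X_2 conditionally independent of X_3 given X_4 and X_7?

Enumerating the 4 paths from X_2 to X_3 and testing each for blocking by {X_4, X_7}:
Path 1: X_2 ← X_1 → X_7 ← X_6 ← X_4 ← X_3
  X_4 is a chain here and X_4 is conditioned on, so the path is blocked at X_4.
Path 2: X_2 ← X_1 → X_7 ← X_3
  X_1 is a fork and X_1 is not conditioned on; X_7 is a collider and X_7 is conditioned on, which opens it — no node blocks this path, so it is active.
Path 3: X_2 ← X_1 → X_6 ← X_4 ← X_3
  X_4 is a chain here and X_4 is conditioned on, so the path is blocked at X_4.
Path 4: X_2 ← X_1 → X_6 → X_7 ← X_3
  X_1 is a fork and X_1 is not conditioned on; X_6 is a chain and X_6 is not conditioned on; X_7 is a collider and X_7 is conditioned on, which opens it — no node blocks this path, so it is active.
Because an active path exists, X_2 and X_3 are not d-separated.

No — X_2 and X_3 are not d-separated given {X_4, X_7}.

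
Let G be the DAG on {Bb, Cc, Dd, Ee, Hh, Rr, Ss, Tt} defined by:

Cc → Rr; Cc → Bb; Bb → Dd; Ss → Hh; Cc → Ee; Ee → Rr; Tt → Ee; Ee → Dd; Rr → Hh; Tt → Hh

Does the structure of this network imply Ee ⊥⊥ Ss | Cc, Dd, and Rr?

Yes

There are 4 undirected paths between Ee and Ss; checking each against the conditioning set {Cc, Dd, Rr}:
Path 1: Ee ← Cc → Rr → Hh ← Ss
  Cc is a fork here and Cc is conditioned on, so the path is blocked at Cc.
Path 2: Ee ← Tt → Hh ← Ss
  Hh is a collider here and neither Hh nor any of its descendants is conditioned on, so the collider stays closed — the path is blocked at Hh.
Path 3: Ee → Rr → Hh ← Ss
  Rr is a chain here and Rr is conditioned on, so the path is blocked at Rr.
Path 4: Ee → Dd ← Bb ← Cc → Rr → Hh ← Ss
  Cc is a fork here and Cc is conditioned on, so the path is blocked at Cc.
All paths are blocked; Ee ⊥ Ss | {Cc, Dd, Rr} holds.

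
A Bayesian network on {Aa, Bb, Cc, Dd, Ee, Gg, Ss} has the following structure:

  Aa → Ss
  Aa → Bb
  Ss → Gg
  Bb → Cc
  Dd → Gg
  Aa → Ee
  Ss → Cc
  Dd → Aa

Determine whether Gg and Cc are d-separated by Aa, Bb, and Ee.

No — Gg and Cc are not d-separated given {Aa, Bb, Ee}.

Enumerating the 4 paths from Gg to Cc and testing each for blocking by {Aa, Bb, Ee}:
  1. Gg ← Dd → Aa → Ss → Cc — Dd:fork[open]; Aa:chain[blocks]; Ss:chain[open] ⇒ blocked
  2. Gg ← Dd → Aa → Bb → Cc — Dd:fork[open]; Aa:chain[blocks]; Bb:chain[blocks] ⇒ blocked
  3. Gg ← Ss ← Aa → Bb → Cc — Ss:chain[open]; Aa:fork[blocks]; Bb:chain[blocks] ⇒ blocked
  4. Gg ← Ss → Cc — Ss:fork[open] ⇒ active
Because an active path exists, Gg and Cc are not d-separated.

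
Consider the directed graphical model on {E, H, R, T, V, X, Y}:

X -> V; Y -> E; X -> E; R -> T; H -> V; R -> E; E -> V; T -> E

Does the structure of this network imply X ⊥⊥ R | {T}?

Yes — X and R are d-separated given {T}.

There are 4 undirected paths between X and R; checking each against the conditioning set {T}:
Path 1: X → V ← E ← R
  V is a collider here and neither V nor any of its descendants is conditioned on, so the collider stays closed — the path is blocked at V.
Path 2: X → V ← E ← T ← R
  V is a collider here and neither V nor any of its descendants is conditioned on, so the collider stays closed — the path is blocked at V.
Path 3: X → E ← R
  E is a collider here and neither E nor any of its descendants is conditioned on, so the collider stays closed — the path is blocked at E.
Path 4: X → E ← T ← R
  E is a collider here and neither E nor any of its descendants is conditioned on, so the collider stays closed — the path is blocked at E.
Every path is blocked, so X and R are d-separated given {T}.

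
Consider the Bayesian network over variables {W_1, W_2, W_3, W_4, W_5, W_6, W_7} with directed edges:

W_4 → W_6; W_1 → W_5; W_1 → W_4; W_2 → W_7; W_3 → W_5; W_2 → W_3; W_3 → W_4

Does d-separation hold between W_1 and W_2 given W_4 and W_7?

No — W_1 and W_2 are not d-separated given {W_4, W_7}.

There are 2 undirected paths between W_1 and W_2; checking each against the conditioning set {W_4, W_7}:
  1. W_1 → W_4 ← W_3 ← W_2 — W_4:collider[open]; W_3:chain[open] ⇒ active
  2. W_1 → W_5 ← W_3 ← W_2 — W_5:collider[blocks]; W_3:chain[open] ⇒ blocked
Since the path W_1 → W_4 ← W_3 ← W_2 is active, W_1 and W_2 are not d-separated given {W_4, W_7}.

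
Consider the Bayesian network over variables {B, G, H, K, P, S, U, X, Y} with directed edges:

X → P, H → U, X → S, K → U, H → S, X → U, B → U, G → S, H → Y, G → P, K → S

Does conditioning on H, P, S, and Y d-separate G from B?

Yes — G and B are d-separated given {H, P, S, Y}.

There are 6 undirected paths between G and B; checking each against the conditioning set {H, P, S, Y}:
  1. G → P ← X → U ← B — P:collider[open]; X:fork[open]; U:collider[blocks] ⇒ blocked
  2. G → P ← X → S ← H → U ← B — P:collider[open]; X:fork[open]; S:collider[open]; H:fork[blocks]; U:collider[blocks] ⇒ blocked
  3. G → P ← X → S ← K → U ← B — P:collider[open]; X:fork[open]; S:collider[open]; K:fork[open]; U:collider[blocks] ⇒ blocked
  4. G → S ← H → U ← B — S:collider[open]; H:fork[blocks]; U:collider[blocks] ⇒ blocked
  5. G → S ← K → U ← B — S:collider[open]; K:fork[open]; U:collider[blocks] ⇒ blocked
  6. G → S ← X → U ← B — S:collider[open]; X:fork[open]; U:collider[blocks] ⇒ blocked
Every path is blocked, so G and B are d-separated given {H, P, S, Y}.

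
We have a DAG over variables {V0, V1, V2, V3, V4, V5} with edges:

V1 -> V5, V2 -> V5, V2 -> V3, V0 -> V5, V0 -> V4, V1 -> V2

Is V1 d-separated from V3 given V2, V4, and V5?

There are 2 undirected paths between V1 and V3; checking each against the conditioning set {V2, V4, V5}:
Path 1: V1 → V5 ← V2 → V3
  V2 is a fork here and V2 is conditioned on, so the path is blocked at V2.
Path 2: V1 → V2 → V3
  V2 is a chain here and V2 is conditioned on, so the path is blocked at V2.
All paths are blocked; V1 ⊥ V3 | {V2, V4, V5} holds.

Yes — V1 and V3 are d-separated given {V2, V4, V5}.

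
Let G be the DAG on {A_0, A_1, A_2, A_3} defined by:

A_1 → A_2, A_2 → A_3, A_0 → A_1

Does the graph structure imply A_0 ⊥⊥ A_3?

No

The only undirected path from A_0 to A_3 is:
Path 1: A_0 → A_1 → A_2 → A_3
  A_1 is a chain and A_1 is not conditioned on; A_2 is a chain and A_2 is not conditioned on — no node blocks this path, so it is active.
Because an active path exists, A_0 and A_3 are not d-separated.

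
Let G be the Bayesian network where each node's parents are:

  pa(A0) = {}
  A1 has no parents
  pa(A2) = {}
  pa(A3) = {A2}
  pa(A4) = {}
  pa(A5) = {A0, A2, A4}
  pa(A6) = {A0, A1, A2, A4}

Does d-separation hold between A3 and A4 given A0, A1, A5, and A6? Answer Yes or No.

No

We examine all 4 paths between A3 and A4:
Path 1: A3 ← A2 → A5 ← A0 → A6 ← A4
  A0 is a fork here and A0 is conditioned on, so the path is blocked at A0.
Path 2: A3 ← A2 → A5 ← A4
  A2 is a fork and A2 is not conditioned on; A5 is a collider and A5 is conditioned on, which opens it — no node blocks this path, so it is active.
Path 3: A3 ← A2 → A6 ← A0 → A5 ← A4
  A0 is a fork here and A0 is conditioned on, so the path is blocked at A0.
Path 4: A3 ← A2 → A6 ← A4
  A2 is a fork and A2 is not conditioned on; A6 is a collider and A6 is conditioned on, which opens it — no node blocks this path, so it is active.
Since the path A3 ← A2 → A5 ← A4 is active, A3 and A4 are not d-separated given {A0, A1, A5, A6}.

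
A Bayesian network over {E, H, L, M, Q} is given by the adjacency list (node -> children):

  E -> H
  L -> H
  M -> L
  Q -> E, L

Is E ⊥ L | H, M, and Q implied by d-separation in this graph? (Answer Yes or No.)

There are 2 undirected paths between E and L; checking each against the conditioning set {H, M, Q}:
  1. E → H ← L — H:collider[open] ⇒ active
  2. E ← Q → L — Q:fork[blocks] ⇒ blocked
Because an active path exists, E and L are not d-separated.

No — E and L are not d-separated given {H, M, Q}.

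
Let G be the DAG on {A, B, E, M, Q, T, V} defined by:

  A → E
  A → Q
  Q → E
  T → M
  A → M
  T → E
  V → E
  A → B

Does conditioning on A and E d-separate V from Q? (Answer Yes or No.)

No — V and Q are not d-separated given {A, E}.

We examine all 3 paths between V and Q:
Path 1: V → E ← T → M ← A → Q
  M is a collider here and neither M nor any of its descendants is conditioned on, so the collider stays closed — the path is blocked at M.
Path 2: V → E ← A → Q
  A is a fork here and A is conditioned on, so the path is blocked at A.
Path 3: V → E ← Q
  E is a collider and E is conditioned on, which opens it — no node blocks this path, so it is active.
At least one path is unblocked, so d-separation fails.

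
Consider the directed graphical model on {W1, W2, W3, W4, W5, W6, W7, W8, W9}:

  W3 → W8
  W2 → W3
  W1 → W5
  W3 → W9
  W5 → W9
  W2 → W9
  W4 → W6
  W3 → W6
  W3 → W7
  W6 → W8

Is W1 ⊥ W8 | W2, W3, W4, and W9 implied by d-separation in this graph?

Yes — W1 and W8 are d-separated given {W2, W3, W4, W9}.

4 paths connect W1 and W8; each must be blocked for d-separation to hold:
  1. W1 → W5 → W9 ← W3 → W6 → W8 — W5:chain[open]; W9:collider[open]; W3:fork[blocks]; W6:chain[open] ⇒ blocked
  2. W1 → W5 → W9 ← W3 → W8 — W5:chain[open]; W9:collider[open]; W3:fork[blocks] ⇒ blocked
  3. W1 → W5 → W9 ← W2 → W3 → W6 → W8 — W5:chain[open]; W9:collider[open]; W2:fork[blocks]; W3:chain[blocks]; W6:chain[open] ⇒ blocked
  4. W1 → W5 → W9 ← W2 → W3 → W8 — W5:chain[open]; W9:collider[open]; W2:fork[blocks]; W3:chain[blocks] ⇒ blocked
All paths are blocked; W1 ⊥ W8 | {W2, W3, W4, W9} holds.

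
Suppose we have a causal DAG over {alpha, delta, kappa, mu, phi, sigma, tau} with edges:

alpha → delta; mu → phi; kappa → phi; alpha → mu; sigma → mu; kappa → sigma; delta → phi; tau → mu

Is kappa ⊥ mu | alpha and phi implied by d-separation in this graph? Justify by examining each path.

3 paths connect kappa and mu; each must be blocked for d-separation to hold:
  1. kappa → phi ← delta ← alpha → mu — phi:collider[open]; delta:chain[open]; alpha:fork[blocks] ⇒ blocked
  2. kappa → phi ← mu — phi:collider[open] ⇒ active
  3. kappa → sigma → mu — sigma:chain[open] ⇒ active
Since the path kappa → phi ← mu is active, kappa and mu are not d-separated given {alpha, phi}.

No — kappa and mu are not d-separated given {alpha, phi}.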